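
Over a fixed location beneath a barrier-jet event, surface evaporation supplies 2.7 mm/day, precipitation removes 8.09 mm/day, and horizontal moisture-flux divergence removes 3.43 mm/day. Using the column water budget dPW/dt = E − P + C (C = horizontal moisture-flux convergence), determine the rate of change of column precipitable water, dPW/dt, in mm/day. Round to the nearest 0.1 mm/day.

dPW/dt = E − P + C = 2.7 − 8.09 + (-3.43) = -8.8 mm/day.

dPW/dt ≈ -8.8 mm/day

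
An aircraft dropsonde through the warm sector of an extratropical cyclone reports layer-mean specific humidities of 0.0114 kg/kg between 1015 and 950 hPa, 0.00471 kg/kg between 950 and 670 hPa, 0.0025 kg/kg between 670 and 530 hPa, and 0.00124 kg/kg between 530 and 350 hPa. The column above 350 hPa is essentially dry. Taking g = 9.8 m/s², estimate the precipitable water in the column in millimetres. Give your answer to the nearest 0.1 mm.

PW ≈ 26.9 mm

Precipitable water is the column-integrated vapour mass per unit area: PW = (1/g) Σ q̄ Δp, with q in kg/kg and Δp in Pa (1 kg/m² of water = 1 mm).
Layer 1015–950 hPa: Δp = 65 hPa = 6500 Pa, q̄ = 0.0114 kg/kg → 0.0114 × 6500 / 9.8 = 7.56 mm
Layer 950–670 hPa: Δp = 280 hPa = 28000 Pa, q̄ = 0.00471 kg/kg → 0.00471 × 28000 / 9.8 = 13.46 mm
Layer 670–530 hPa: Δp = 140 hPa = 14000 Pa, q̄ = 0.0025 kg/kg → 0.0025 × 14000 / 9.8 = 3.57 mm
Layer 530–350 hPa: Δp = 180 hPa = 18000 Pa, q̄ = 0.00124 kg/kg → 0.00124 × 18000 / 9.8 = 2.28 mm
PW = 7.56 + 13.46 + 3.57 + 2.28 = 26.87 ≈ 26.9 mm.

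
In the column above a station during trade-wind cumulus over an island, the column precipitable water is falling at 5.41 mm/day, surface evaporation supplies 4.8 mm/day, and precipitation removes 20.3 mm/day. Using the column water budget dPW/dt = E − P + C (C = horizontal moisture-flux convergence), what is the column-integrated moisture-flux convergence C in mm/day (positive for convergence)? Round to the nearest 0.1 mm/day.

C ≈ 10.1 mm/day

dPW/dt = -5.41 mm/day.
C = dPW/dt − E + P = (-5.41) − 4.8 + 20.3 = 10.1 mm/day.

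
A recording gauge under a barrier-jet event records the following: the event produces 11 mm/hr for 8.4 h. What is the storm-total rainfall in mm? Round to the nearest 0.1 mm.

total ≈ 92.4 mm

Total = Σ Rᵢ Δtᵢ = 11 × 8.4
      = 92.4 = 92.4 mm.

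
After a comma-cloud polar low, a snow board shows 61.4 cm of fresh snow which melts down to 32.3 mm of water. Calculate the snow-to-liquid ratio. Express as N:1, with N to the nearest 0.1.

ratio ≈ 19.0

Ratio = snow depth / SWE = 614 mm / 32.3 mm = 19.0, i.e. 19.0:1.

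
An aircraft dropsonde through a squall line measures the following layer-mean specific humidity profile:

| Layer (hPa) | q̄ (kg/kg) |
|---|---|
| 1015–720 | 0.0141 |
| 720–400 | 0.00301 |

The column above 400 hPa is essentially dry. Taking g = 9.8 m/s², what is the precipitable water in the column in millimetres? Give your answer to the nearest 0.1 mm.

Precipitable water is the column-integrated vapour mass per unit area: PW = (1/g) Σ q̄ Δp, with q in kg/kg and Δp in Pa (1 kg/m² of water = 1 mm).
Layer 1015–720 hPa: Δp = 295 hPa = 29500 Pa, q̄ = 0.0141 kg/kg → 0.0141 × 29500 / 9.8 = 42.44 mm
Layer 720–400 hPa: Δp = 320 hPa = 32000 Pa, q̄ = 0.00301 kg/kg → 0.00301 × 32000 / 9.8 = 9.83 mm
PW = 42.44 + 9.83 = 52.27 ≈ 52.3 mm.

PW ≈ 52.3 mm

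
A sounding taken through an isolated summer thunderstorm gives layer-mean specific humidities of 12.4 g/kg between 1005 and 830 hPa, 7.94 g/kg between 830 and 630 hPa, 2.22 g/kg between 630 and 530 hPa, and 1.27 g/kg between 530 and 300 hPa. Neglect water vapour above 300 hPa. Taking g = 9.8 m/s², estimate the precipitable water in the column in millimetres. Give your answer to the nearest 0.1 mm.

Precipitable water is the column-integrated vapour mass per unit area: PW = (1/g) Σ q̄ Δp, with q in kg/kg and Δp in Pa (1 kg/m² of water = 1 mm).
Layer 1005–830 hPa: Δp = 175 hPa = 17500 Pa, q̄ = 0.0124 kg/kg → 0.0124 × 17500 / 9.8 = 22.14 mm
Layer 830–630 hPa: Δp = 200 hPa = 20000 Pa, q̄ = 0.00794 kg/kg → 0.00794 × 20000 / 9.8 = 16.20 mm
Layer 630–530 hPa: Δp = 100 hPa = 10000 Pa, q̄ = 0.00222 kg/kg → 0.00222 × 10000 / 9.8 = 2.27 mm
Layer 530–300 hPa: Δp = 230 hPa = 23000 Pa, q̄ = 0.00127 kg/kg → 0.00127 × 23000 / 9.8 = 2.98 mm
PW = 22.14 + 16.20 + 2.27 + 2.98 = 43.59 ≈ 43.6 mm.

PW ≈ 43.6 mm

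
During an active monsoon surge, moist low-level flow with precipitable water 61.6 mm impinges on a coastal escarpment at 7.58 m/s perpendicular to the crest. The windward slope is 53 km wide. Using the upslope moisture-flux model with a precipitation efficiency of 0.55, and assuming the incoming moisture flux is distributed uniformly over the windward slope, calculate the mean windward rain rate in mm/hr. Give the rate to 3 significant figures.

Incoming column moisture flux per unit ridge length: F = V × PW = 7.58 × 61.6 = 466.928 mm·m/s.
Spread over the 53 km slope with efficiency ε = 0.55: R = ε·F/W = 0.55 × 466.928 / 53000 m = 4.845e-03 mm/s.
R = 4.845e-03 × 3600 = 17.4 mm/hr.

R ≈ 17.4 mm/hr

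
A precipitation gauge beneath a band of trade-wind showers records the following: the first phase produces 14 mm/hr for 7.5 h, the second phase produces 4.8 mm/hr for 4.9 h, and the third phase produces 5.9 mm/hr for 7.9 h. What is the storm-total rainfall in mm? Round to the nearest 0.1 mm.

Total = Σ Rᵢ Δtᵢ = 14 × 7.5 + 4.8 × 4.9 + 5.9 × 7.9
      = 105 + 23.52 + 46.61 = 175.1 mm.

total ≈ 175.1 mm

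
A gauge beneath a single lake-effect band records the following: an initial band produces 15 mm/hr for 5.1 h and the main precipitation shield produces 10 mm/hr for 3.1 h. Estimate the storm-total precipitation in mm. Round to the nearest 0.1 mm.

Total = Σ Rᵢ Δtᵢ = 15 × 5.1 + 10 × 3.1
      = 76.5 + 31 = 107.5 mm.

total ≈ 107.5 mm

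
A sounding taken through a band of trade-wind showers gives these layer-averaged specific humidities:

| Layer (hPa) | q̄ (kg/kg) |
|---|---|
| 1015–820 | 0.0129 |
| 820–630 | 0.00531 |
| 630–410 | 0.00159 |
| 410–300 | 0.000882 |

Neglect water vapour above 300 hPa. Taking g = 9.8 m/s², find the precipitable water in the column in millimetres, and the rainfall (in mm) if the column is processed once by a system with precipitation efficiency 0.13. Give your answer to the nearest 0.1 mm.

PW ≈ 40.5 mm; rainfall ≈ 5.3 mm

Precipitable water is the column-integrated vapour mass per unit area: PW = (1/g) Σ q̄ Δp, with q in kg/kg and Δp in Pa (1 kg/m² of water = 1 mm).
Layer 1015–820 hPa: Δp = 195 hPa = 19500 Pa, q̄ = 0.0129 kg/kg → 0.0129 × 19500 / 9.8 = 25.67 mm
Layer 820–630 hPa: Δp = 190 hPa = 19000 Pa, q̄ = 0.00531 kg/kg → 0.00531 × 19000 / 9.8 = 10.29 mm
Layer 630–410 hPa: Δp = 220 hPa = 22000 Pa, q̄ = 0.00159 kg/kg → 0.00159 × 22000 / 9.8 = 3.57 mm
Layer 410–300 hPa: Δp = 110 hPa = 11000 Pa, q̄ = 0.000882 kg/kg → 0.000882 × 11000 / 9.8 = 0.99 mm
PW = 25.67 + 10.29 + 3.57 + 0.99 = 40.52 ≈ 40.5 mm.
Rainfall = ε × PW = 0.13 × 40.5 = 5.3 mm.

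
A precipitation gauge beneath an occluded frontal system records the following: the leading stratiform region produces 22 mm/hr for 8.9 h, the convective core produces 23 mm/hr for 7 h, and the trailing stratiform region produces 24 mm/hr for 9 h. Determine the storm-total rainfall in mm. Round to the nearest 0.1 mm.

Total = Σ Rᵢ Δtᵢ = 22 × 8.9 + 23 × 7 + 24 × 9
      = 195.8 + 161 + 216 = 572.8 mm.

total ≈ 572.8 mm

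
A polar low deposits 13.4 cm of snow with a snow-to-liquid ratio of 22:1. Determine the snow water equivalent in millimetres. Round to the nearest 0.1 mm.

SWE ≈ 6.1 mm

SWE = snow depth / ratio = 13.4 cm / 22 = 0.609 cm = 6.1 mm.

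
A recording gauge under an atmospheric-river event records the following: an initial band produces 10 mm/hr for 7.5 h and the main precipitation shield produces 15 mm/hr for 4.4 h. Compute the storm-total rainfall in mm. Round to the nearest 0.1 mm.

total ≈ 141.0 mm

Total = Σ Rᵢ Δtᵢ = 10 × 7.5 + 15 × 4.4
      = 75 + 66 = 141.0 mm.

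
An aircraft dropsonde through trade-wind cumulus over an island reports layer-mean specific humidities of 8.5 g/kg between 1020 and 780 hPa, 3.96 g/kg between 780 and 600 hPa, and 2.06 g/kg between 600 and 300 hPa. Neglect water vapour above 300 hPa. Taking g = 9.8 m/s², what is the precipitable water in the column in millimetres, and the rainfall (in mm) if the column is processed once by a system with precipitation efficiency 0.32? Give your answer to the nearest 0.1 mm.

Precipitable water is the column-integrated vapour mass per unit area: PW = (1/g) Σ q̄ Δp, with q in kg/kg and Δp in Pa (1 kg/m² of water = 1 mm).
Layer 1020–780 hPa: Δp = 240 hPa = 24000 Pa, q̄ = 0.0085 kg/kg → 0.0085 × 24000 / 9.8 = 20.82 mm
Layer 780–600 hPa: Δp = 180 hPa = 18000 Pa, q̄ = 0.00396 kg/kg → 0.00396 × 18000 / 9.8 = 7.27 mm
Layer 600–300 hPa: Δp = 300 hPa = 30000 Pa, q̄ = 0.00206 kg/kg → 0.00206 × 30000 / 9.8 = 6.31 mm
PW = 20.82 + 7.27 + 6.31 = 34.40 ≈ 34.4 mm.
Rainfall = ε × PW = 0.32 × 34.4 = 11.0 mm.

PW ≈ 34.4 mm; rainfall ≈ 11.0 mm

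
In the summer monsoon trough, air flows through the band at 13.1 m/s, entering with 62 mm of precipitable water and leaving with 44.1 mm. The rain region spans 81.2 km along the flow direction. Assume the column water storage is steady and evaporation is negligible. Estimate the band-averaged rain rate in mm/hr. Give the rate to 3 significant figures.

Column moisture flux per unit crosswind length is F = V × PW.
Inflow: F_in = 13.1 × 62 = 812.2 mm·m/s
Outflow: F_out = 13.1 × 44.1 = 577.71 mm·m/s
Steady-state rate R = (F_in − F_out)/L = (812.2 − 577.71) / 81200 m = 2.888e-03 mm/s.
R = 2.888e-03 × 3600 = 10.4 mm/hr.

R ≈ 10.4 mm/hr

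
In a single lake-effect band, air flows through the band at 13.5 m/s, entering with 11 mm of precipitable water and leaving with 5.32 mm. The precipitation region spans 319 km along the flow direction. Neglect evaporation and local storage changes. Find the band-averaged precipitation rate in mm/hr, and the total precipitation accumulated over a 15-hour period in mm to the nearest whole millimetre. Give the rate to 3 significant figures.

Column moisture flux per unit crosswind length is F = V × PW.
Inflow: F_in = 13.5 × 11 = 148.5 mm·m/s
Outflow: F_out = 13.5 × 5.32 = 71.82 mm·m/s
Steady-state rate R = (F_in − F_out)/L = (148.5 − 71.82) / 319000 m = 2.404e-04 mm/s.
R = 2.404e-04 × 3600 = 0.865 mm/hr.
Over 15 h: total = 0.865 × 15 = 12.975 ≈ 13 mm.

R ≈ 0.865 mm/hr; total ≈ 13 mm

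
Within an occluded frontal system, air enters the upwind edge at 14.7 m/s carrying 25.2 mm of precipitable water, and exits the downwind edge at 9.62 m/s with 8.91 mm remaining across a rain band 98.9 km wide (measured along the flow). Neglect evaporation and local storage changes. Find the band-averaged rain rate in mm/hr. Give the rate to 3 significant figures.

Column moisture flux per unit crosswind length is F = V × PW.
Inflow: F_in = 14.7 × 25.2 = 370.44 mm·m/s
Outflow: F_out = 9.62 × 8.91 = 85.7142 mm·m/s
Steady-state rate R = (F_in − F_out)/L = (370.44 − 85.7142) / 98900 m = 2.879e-03 mm/s.
R = 2.879e-03 × 3600 = 10.4 mm/hr.

R ≈ 10.4 mm/hr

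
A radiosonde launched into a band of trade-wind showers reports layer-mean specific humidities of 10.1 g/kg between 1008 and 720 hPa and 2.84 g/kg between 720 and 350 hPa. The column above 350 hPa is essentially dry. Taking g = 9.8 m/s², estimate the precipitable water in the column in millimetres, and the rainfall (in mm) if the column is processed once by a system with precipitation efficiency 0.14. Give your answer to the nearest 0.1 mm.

PW ≈ 40.4 mm; rainfall ≈ 5.7 mm

Precipitable water is the column-integrated vapour mass per unit area: PW = (1/g) Σ q̄ Δp, with q in kg/kg and Δp in Pa (1 kg/m² of water = 1 mm).
Layer 1008–720 hPa: Δp = 288 hPa = 28800 Pa, q̄ = 0.0101 kg/kg → 0.0101 × 28800 / 9.8 = 29.68 mm
Layer 720–350 hPa: Δp = 370 hPa = 37000 Pa, q̄ = 0.00284 kg/kg → 0.00284 × 37000 / 9.8 = 10.72 mm
PW = 29.68 + 10.72 = 40.40 ≈ 40.4 mm.
Rainfall = ε × PW = 0.14 × 40.4 = 5.7 mm.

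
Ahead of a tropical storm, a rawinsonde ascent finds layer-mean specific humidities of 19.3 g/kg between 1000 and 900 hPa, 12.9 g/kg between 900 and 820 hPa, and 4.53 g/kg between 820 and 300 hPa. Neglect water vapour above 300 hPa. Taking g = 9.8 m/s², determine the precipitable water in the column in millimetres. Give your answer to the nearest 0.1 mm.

Precipitable water is the column-integrated vapour mass per unit area: PW = (1/g) Σ q̄ Δp, with q in kg/kg and Δp in Pa (1 kg/m² of water = 1 mm).
Layer 1000–900 hPa: Δp = 100 hPa = 10000 Pa, q̄ = 0.0193 kg/kg → 0.0193 × 10000 / 9.8 = 19.69 mm
Layer 900–820 hPa: Δp = 80 hPa = 8000 Pa, q̄ = 0.0129 kg/kg → 0.0129 × 8000 / 9.8 = 10.53 mm
Layer 820–300 hPa: Δp = 520 hPa = 52000 Pa, q̄ = 0.00453 kg/kg → 0.00453 × 52000 / 9.8 = 24.04 mm
PW = 19.69 + 10.53 + 24.04 = 54.26 ≈ 54.3 mm.

PW ≈ 54.3 mm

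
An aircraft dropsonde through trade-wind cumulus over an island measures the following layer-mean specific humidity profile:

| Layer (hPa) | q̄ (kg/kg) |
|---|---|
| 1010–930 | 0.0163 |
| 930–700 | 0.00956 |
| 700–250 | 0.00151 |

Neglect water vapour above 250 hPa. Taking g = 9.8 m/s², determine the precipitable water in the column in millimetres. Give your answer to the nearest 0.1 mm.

PW ≈ 42.7 mm

Precipitable water is the column-integrated vapour mass per unit area: PW = (1/g) Σ q̄ Δp, with q in kg/kg and Δp in Pa (1 kg/m² of water = 1 mm).
Layer 1010–930 hPa: Δp = 80 hPa = 8000 Pa, q̄ = 0.0163 kg/kg → 0.0163 × 8000 / 9.8 = 13.31 mm
Layer 930–700 hPa: Δp = 230 hPa = 23000 Pa, q̄ = 0.00956 kg/kg → 0.00956 × 23000 / 9.8 = 22.44 mm
Layer 700–250 hPa: Δp = 450 hPa = 45000 Pa, q̄ = 0.00151 kg/kg → 0.00151 × 45000 / 9.8 = 6.93 mm
PW = 13.31 + 22.44 + 6.93 = 42.68 ≈ 42.7 mm.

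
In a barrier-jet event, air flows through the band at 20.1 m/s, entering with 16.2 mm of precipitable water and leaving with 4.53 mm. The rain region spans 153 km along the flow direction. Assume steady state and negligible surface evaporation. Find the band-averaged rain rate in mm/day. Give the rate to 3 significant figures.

R ≈ 132 mm/day

Column moisture flux per unit crosswind length is F = V × PW.
Inflow: F_in = 20.1 × 16.2 = 325.62 mm·m/s
Outflow: F_out = 20.1 × 4.53 = 91.053 mm·m/s
Steady-state rate R = (F_in − F_out)/L = (325.62 − 91.053) / 153000 m = 1.533e-03 mm/s.
R = 1.533e-03 × 3600 × 24 = 132 mm/day.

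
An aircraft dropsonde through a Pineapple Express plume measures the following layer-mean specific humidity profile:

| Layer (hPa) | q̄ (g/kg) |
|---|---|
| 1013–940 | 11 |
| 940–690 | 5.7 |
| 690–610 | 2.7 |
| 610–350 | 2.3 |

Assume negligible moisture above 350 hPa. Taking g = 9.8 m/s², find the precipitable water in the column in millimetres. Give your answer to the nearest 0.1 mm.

Precipitable water is the column-integrated vapour mass per unit area: PW = (1/g) Σ q̄ Δp, with q in kg/kg and Δp in Pa (1 kg/m² of water = 1 mm).
Layer 1013–940 hPa: Δp = 73 hPa = 7300 Pa, q̄ = 0.011 kg/kg → 0.011 × 7300 / 9.8 = 8.19 mm
Layer 940–690 hPa: Δp = 250 hPa = 25000 Pa, q̄ = 0.0057 kg/kg → 0.0057 × 25000 / 9.8 = 14.54 mm
Layer 690–610 hPa: Δp = 80 hPa = 8000 Pa, q̄ = 0.0027 kg/kg → 0.0027 × 8000 / 9.8 = 2.20 mm
Layer 610–350 hPa: Δp = 260 hPa = 26000 Pa, q̄ = 0.0023 kg/kg → 0.0023 × 26000 / 9.8 = 6.10 mm
PW = 8.19 + 14.54 + 2.20 + 6.10 = 31.03 ≈ 31.0 mm.

PW ≈ 31.0 mm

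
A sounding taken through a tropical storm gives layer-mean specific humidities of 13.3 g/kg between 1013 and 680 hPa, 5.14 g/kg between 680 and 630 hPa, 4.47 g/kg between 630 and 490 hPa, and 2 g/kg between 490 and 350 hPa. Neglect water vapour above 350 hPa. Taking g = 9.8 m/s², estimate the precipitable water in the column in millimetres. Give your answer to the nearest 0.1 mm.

Precipitable water is the column-integrated vapour mass per unit area: PW = (1/g) Σ q̄ Δp, with q in kg/kg and Δp in Pa (1 kg/m² of water = 1 mm).
Layer 1013–680 hPa: Δp = 333 hPa = 33300 Pa, q̄ = 0.0133 kg/kg → 0.0133 × 33300 / 9.8 = 45.19 mm
Layer 680–630 hPa: Δp = 50 hPa = 5000 Pa, q̄ = 0.00514 kg/kg → 0.00514 × 5000 / 9.8 = 2.62 mm
Layer 630–490 hPa: Δp = 140 hPa = 14000 Pa, q̄ = 0.00447 kg/kg → 0.00447 × 14000 / 9.8 = 6.39 mm
Layer 490–350 hPa: Δp = 140 hPa = 14000 Pa, q̄ = 0.002 kg/kg → 0.002 × 14000 / 9.8 = 2.86 mm
PW = 45.19 + 2.62 + 6.39 + 2.86 = 57.06 ≈ 57.1 mm.

PW ≈ 57.1 mm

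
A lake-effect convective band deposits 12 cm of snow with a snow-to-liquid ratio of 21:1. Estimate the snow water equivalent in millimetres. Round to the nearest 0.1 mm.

SWE ≈ 5.7 mm

SWE = snow depth / ratio = 12 cm / 21 = 0.571 cm = 5.7 mm.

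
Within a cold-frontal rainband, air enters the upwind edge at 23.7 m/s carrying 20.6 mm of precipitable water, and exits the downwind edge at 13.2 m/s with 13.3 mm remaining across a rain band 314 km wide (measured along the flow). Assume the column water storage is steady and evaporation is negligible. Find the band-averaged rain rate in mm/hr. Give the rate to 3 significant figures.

R ≈ 3.58 mm/hr

Column moisture flux per unit crosswind length is F = V × PW.
Inflow: F_in = 23.7 × 20.6 = 488.22 mm·m/s
Outflow: F_out = 13.2 × 13.3 = 175.56 mm·m/s
Steady-state rate R = (F_in − F_out)/L = (488.22 − 175.56) / 314000 m = 9.957e-04 mm/s.
R = 9.957e-04 × 3600 = 3.58 mm/hr.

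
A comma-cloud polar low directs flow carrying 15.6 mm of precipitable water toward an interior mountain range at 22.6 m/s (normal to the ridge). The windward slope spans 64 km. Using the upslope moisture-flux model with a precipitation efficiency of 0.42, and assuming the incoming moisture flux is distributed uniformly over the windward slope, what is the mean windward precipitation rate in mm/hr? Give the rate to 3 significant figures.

R ≈ 8.33 mm/hr

Incoming column moisture flux per unit ridge length: F = V × PW = 22.6 × 15.6 = 352.56 mm·m/s.
Spread over the 64 km slope with efficiency ε = 0.42: R = ε·F/W = 0.42 × 352.56 / 64000 m = 2.314e-03 mm/s.
R = 2.314e-03 × 3600 = 8.33 mm/hr.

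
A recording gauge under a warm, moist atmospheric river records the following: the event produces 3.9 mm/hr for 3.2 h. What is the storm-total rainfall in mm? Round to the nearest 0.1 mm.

total ≈ 12.5 mm

Total = Σ Rᵢ Δtᵢ = 3.9 × 3.2
      = 12.48 = 12.5 mm.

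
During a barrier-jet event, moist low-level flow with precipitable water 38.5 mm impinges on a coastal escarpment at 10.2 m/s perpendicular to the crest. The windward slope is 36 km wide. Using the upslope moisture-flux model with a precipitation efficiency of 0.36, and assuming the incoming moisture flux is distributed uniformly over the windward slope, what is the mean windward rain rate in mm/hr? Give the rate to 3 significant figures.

R ≈ 14.1 mm/hr

Incoming column moisture flux per unit ridge length: F = V × PW = 10.2 × 38.5 = 392.7 mm·m/s.
Spread over the 36 km slope with efficiency ε = 0.36: R = ε·F/W = 0.36 × 392.7 / 36000 m = 3.927e-03 mm/s.
R = 3.927e-03 × 3600 = 14.1 mm/hr.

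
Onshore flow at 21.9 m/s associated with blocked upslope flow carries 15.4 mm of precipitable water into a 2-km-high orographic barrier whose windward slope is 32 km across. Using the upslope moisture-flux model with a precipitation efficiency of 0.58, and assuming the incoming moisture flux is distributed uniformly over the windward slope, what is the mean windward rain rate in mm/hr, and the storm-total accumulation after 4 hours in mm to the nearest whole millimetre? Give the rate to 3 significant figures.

R ≈ 22.0 mm/hr; total ≈ 88 mm

Incoming column moisture flux per unit ridge length: F = V × PW = 21.9 × 15.4 = 337.26 mm·m/s.
Spread over the 32 km slope with efficiency ε = 0.58: R = ε·F/W = 0.58 × 337.26 / 32000 m = 6.113e-03 mm/s.
R = 6.113e-03 × 3600 = 22.0 mm/hr.
Over 4 h: total = 22.0 × 4 = 88 mm.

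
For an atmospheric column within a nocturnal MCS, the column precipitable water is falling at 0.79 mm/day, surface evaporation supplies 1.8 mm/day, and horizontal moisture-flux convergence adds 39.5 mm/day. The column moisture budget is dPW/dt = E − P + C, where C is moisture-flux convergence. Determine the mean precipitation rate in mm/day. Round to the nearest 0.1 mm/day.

dPW/dt = -0.79 mm/day.
P = E + C − dPW/dt = 1.8 + (39.5) − (-0.79) = 42.1 mm/day.

P ≈ 42.1 mm/day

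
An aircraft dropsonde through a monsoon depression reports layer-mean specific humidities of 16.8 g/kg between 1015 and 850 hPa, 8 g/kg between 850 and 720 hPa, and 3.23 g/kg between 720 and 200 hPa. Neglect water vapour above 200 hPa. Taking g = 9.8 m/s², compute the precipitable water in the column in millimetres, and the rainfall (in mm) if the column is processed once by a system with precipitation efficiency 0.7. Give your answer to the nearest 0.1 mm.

PW ≈ 56.0 mm; rainfall ≈ 39.2 mm

Precipitable water is the column-integrated vapour mass per unit area: PW = (1/g) Σ q̄ Δp, with q in kg/kg and Δp in Pa (1 kg/m² of water = 1 mm).
Layer 1015–850 hPa: Δp = 165 hPa = 16500 Pa, q̄ = 0.0168 kg/kg → 0.0168 × 16500 / 9.8 = 28.29 mm
Layer 850–720 hPa: Δp = 130 hPa = 13000 Pa, q̄ = 0.008 kg/kg → 0.008 × 13000 / 9.8 = 10.61 mm
Layer 720–200 hPa: Δp = 520 hPa = 52000 Pa, q̄ = 0.00323 kg/kg → 0.00323 × 52000 / 9.8 = 17.14 mm
PW = 28.29 + 10.61 + 17.14 = 56.04 ≈ 56.0 mm.
Rainfall = ε × PW = 0.7 × 56.0 = 39.2 mm.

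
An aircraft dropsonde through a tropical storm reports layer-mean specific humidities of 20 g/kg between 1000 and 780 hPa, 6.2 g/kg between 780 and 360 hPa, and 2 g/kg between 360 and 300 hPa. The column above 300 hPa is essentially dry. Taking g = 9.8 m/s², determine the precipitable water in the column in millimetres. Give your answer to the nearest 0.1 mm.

PW ≈ 72.7 mm

Precipitable water is the column-integrated vapour mass per unit area: PW = (1/g) Σ q̄ Δp, with q in kg/kg and Δp in Pa (1 kg/m² of water = 1 mm).
Layer 1000–780 hPa: Δp = 220 hPa = 22000 Pa, q̄ = 0.02 kg/kg → 0.02 × 22000 / 9.8 = 44.90 mm
Layer 780–360 hPa: Δp = 420 hPa = 42000 Pa, q̄ = 0.0062 kg/kg → 0.0062 × 42000 / 9.8 = 26.57 mm
Layer 360–300 hPa: Δp = 60 hPa = 6000 Pa, q̄ = 0.002 kg/kg → 0.002 × 6000 / 9.8 = 1.22 mm
PW = 44.90 + 26.57 + 1.22 = 72.69 ≈ 72.7 mm.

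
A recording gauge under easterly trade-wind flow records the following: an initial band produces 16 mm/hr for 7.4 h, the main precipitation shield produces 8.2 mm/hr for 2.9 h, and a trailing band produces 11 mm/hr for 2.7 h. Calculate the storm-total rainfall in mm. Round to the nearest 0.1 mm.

Total = Σ Rᵢ Δtᵢ = 16 × 7.4 + 8.2 × 2.9 + 11 × 2.7
      = 118.4 + 23.78 + 29.7 = 171.9 mm.

total ≈ 171.9 mm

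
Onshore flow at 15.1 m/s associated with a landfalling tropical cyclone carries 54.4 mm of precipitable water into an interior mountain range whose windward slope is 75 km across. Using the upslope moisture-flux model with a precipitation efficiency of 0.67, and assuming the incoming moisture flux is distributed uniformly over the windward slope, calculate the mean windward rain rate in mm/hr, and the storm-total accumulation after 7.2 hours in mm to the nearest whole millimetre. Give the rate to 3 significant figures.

Incoming column moisture flux per unit ridge length: F = V × PW = 15.1 × 54.4 = 821.44 mm·m/s.
Spread over the 75 km slope with efficiency ε = 0.67: R = ε·F/W = 0.67 × 821.44 / 75000 m = 7.338e-03 mm/s.
R = 7.338e-03 × 3600 = 26.4 mm/hr.
Over 7.2 h: total = 26.4 × 7.2 = 190.08 ≈ 190 mm.

R ≈ 26.4 mm/hr; total ≈ 190 mm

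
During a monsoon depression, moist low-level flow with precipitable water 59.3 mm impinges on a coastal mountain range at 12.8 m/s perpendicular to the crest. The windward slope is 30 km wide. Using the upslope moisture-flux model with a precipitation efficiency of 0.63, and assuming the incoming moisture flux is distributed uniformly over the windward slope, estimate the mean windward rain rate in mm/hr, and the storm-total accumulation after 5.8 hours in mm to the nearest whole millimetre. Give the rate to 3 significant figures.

R ≈ 57.4 mm/hr; total ≈ 333 mm

Incoming column moisture flux per unit ridge length: F = V × PW = 12.8 × 59.3 = 759.04 mm·m/s.
Spread over the 30 km slope with efficiency ε = 0.63: R = ε·F/W = 0.63 × 759.04 / 30000 m = 1.594e-02 mm/s.
R = 1.594e-02 × 3600 = 57.4 mm/hr.
Over 5.8 h: total = 57.4 × 5.8 = 332.92 ≈ 333 mm.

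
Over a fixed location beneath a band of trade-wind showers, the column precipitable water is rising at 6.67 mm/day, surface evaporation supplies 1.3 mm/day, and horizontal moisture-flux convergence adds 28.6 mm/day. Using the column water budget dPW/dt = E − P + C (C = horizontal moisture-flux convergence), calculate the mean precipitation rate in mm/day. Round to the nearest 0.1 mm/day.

dPW/dt = +6.67 mm/day.
P = E + C − dPW/dt = 1.3 + (28.6) − (+6.67) = 23.2 mm/day.

P ≈ 23.2 mm/day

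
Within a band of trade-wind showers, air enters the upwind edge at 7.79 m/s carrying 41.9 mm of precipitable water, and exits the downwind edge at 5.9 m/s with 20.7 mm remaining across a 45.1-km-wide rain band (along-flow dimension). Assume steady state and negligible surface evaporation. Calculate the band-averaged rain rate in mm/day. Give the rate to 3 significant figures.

Column moisture flux per unit crosswind length is F = V × PW.
Inflow: F_in = 7.79 × 41.9 = 326.401 mm·m/s
Outflow: F_out = 5.9 × 20.7 = 122.13 mm·m/s
Steady-state rate R = (F_in − F_out)/L = (326.401 − 122.13) / 45100 m = 4.529e-03 mm/s.
R = 4.529e-03 × 3600 × 24 = 391 mm/day.

R ≈ 391 mm/day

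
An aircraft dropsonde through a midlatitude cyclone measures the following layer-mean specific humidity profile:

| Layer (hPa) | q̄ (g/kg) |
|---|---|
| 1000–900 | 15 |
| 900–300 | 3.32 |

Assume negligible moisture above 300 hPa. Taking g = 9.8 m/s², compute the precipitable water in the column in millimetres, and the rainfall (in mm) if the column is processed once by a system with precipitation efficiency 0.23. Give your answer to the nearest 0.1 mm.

Precipitable water is the column-integrated vapour mass per unit area: PW = (1/g) Σ q̄ Δp, with q in kg/kg and Δp in Pa (1 kg/m² of water = 1 mm).
Layer 1000–900 hPa: Δp = 100 hPa = 10000 Pa, q̄ = 0.015 kg/kg → 0.015 × 10000 / 9.8 = 15.31 mm
Layer 900–300 hPa: Δp = 600 hPa = 60000 Pa, q̄ = 0.00332 kg/kg → 0.00332 × 60000 / 9.8 = 20.33 mm
PW = 15.31 + 20.33 = 35.64 ≈ 35.6 mm.
Rainfall = ε × PW = 0.23 × 35.6 = 8.2 mm.

PW ≈ 35.6 mm; rainfall ≈ 8.2 mm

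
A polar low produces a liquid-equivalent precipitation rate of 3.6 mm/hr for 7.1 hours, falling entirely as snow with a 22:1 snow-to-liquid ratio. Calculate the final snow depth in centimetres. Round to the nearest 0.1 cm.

Liquid-equivalent depth = 3.6 × 7.1 = 25.56 mm.
Snow depth = 25.56 mm × 22 = 562.32 mm = 56.2 cm.

snow depth ≈ 56.2 cm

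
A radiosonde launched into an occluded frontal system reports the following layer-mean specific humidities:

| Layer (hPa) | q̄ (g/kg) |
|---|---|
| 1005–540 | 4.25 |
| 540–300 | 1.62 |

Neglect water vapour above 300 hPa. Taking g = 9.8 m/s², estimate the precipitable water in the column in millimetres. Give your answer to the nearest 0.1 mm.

Precipitable water is the column-integrated vapour mass per unit area: PW = (1/g) Σ q̄ Δp, with q in kg/kg and Δp in Pa (1 kg/m² of water = 1 mm).
Layer 1005–540 hPa: Δp = 465 hPa = 46500 Pa, q̄ = 0.00425 kg/kg → 0.00425 × 46500 / 9.8 = 20.17 mm
Layer 540–300 hPa: Δp = 240 hPa = 24000 Pa, q̄ = 0.00162 kg/kg → 0.00162 × 24000 / 9.8 = 3.97 mm
PW = 20.17 + 3.97 = 24.14 ≈ 24.1 mm.

PW ≈ 24.1 mm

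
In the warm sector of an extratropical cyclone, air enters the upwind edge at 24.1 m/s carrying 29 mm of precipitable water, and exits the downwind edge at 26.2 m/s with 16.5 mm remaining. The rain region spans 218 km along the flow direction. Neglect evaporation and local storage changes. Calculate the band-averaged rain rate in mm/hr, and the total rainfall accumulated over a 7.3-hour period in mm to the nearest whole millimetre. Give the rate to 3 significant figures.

R ≈ 4.40 mm/hr; total ≈ 32 mm

Column moisture flux per unit crosswind length is F = V × PW.
Inflow: F_in = 24.1 × 29 = 698.9 mm·m/s
Outflow: F_out = 26.2 × 16.5 = 432.3 mm·m/s
Steady-state rate R = (F_in − F_out)/L = (698.9 − 432.3) / 218000 m = 1.223e-03 mm/s.
R = 1.223e-03 × 3600 = 4.40 mm/hr.
Over 7.3 h: total = 4.40 × 7.3 = 32.12 ≈ 32 mm.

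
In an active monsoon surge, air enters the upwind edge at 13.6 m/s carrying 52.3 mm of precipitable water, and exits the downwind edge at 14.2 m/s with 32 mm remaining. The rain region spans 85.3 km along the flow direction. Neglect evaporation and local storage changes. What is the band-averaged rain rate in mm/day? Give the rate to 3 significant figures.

R ≈ 260 mm/day

Column moisture flux per unit crosswind length is F = V × PW.
Inflow: F_in = 13.6 × 52.3 = 711.28 mm·m/s
Outflow: F_out = 14.2 × 32 = 454.4 mm·m/s
Steady-state rate R = (F_in − F_out)/L = (711.28 − 454.4) / 85300 m = 3.011e-03 mm/s.
R = 3.011e-03 × 3600 × 24 = 260 mm/day.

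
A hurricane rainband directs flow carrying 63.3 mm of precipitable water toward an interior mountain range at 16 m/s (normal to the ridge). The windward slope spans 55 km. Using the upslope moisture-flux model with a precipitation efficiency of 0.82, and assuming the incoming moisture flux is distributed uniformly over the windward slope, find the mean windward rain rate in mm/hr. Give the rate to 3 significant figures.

R ≈ 54.4 mm/hr

Incoming column moisture flux per unit ridge length: F = V × PW = 16 × 63.3 = 1012.8 mm·m/s.
Spread over the 55 km slope with efficiency ε = 0.82: R = ε·F/W = 0.82 × 1012.8 / 55000 m = 1.510e-02 mm/s.
R = 1.510e-02 × 3600 = 54.4 mm/hr.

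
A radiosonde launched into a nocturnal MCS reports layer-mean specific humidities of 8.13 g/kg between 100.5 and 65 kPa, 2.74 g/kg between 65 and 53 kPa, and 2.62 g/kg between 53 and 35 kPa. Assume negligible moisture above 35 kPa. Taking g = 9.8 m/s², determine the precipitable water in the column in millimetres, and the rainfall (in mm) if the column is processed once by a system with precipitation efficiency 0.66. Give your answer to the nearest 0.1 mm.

Precipitable water is the column-integrated vapour mass per unit area: PW = (1/g) Σ q̄ Δp, with q in kg/kg and Δp in Pa (1 kg/m² of water = 1 mm).
Layer 100.5–65 kPa: Δp = 355 hPa = 35500 Pa, q̄ = 0.00813 kg/kg → 0.00813 × 35500 / 9.8 = 29.45 mm
Layer 65–53 kPa: Δp = 120 hPa = 12000 Pa, q̄ = 0.00274 kg/kg → 0.00274 × 12000 / 9.8 = 3.36 mm
Layer 53–35 kPa: Δp = 180 hPa = 18000 Pa, q̄ = 0.00262 kg/kg → 0.00262 × 18000 / 9.8 = 4.81 mm
PW = 29.45 + 3.36 + 4.81 = 37.62 ≈ 37.6 mm.
Rainfall = ε × PW = 0.66 × 37.6 = 24.8 mm.

PW ≈ 37.6 mm; rainfall ≈ 24.8 mm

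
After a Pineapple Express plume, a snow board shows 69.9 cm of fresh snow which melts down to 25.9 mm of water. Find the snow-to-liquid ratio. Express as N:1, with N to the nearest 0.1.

Ratio = snow depth / SWE = 699 mm / 25.9 mm = 27.0, i.e. 27.0:1.

ratio ≈ 27.0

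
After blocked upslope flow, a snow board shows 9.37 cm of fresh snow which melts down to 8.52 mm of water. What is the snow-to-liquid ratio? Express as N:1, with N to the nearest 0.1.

Ratio = snow depth / SWE = 93.7 mm / 8.52 mm = 11.0, i.e. 11.0:1.

ratio ≈ 11.0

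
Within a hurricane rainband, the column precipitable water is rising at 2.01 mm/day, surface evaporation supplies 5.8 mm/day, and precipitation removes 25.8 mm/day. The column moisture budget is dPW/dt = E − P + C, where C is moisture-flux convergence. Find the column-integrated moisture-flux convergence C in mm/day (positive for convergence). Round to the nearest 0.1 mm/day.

dPW/dt = +2.01 mm/day.
C = dPW/dt − E + P = (+2.01) − 5.8 + 25.8 = 22.0 mm/day.

C ≈ 22.0 mm/day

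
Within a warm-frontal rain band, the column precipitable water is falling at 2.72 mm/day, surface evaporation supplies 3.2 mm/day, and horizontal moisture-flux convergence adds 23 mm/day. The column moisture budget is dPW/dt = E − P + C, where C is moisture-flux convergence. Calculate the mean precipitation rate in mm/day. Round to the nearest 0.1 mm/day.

dPW/dt = -2.72 mm/day.
P = E + C − dPW/dt = 3.2 + (23) − (-2.72) = 28.9 mm/day.

P ≈ 28.9 mm/day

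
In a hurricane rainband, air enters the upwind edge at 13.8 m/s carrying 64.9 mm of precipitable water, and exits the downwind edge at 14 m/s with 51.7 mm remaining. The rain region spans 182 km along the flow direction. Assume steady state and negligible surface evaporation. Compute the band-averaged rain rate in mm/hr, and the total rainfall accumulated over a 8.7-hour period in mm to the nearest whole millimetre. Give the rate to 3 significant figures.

R ≈ 3.40 mm/hr; total ≈ 30 mm

Column moisture flux per unit crosswind length is F = V × PW.
Inflow: F_in = 13.8 × 64.9 = 895.62 mm·m/s
Outflow: F_out = 14 × 51.7 = 723.8 mm·m/s
Steady-state rate R = (F_in − F_out)/L = (895.62 − 723.8) / 182000 m = 9.441e-04 mm/s.
R = 9.441e-04 × 3600 = 3.40 mm/hr.
Over 8.7 h: total = 3.40 × 8.7 = 29.58 ≈ 30 mm.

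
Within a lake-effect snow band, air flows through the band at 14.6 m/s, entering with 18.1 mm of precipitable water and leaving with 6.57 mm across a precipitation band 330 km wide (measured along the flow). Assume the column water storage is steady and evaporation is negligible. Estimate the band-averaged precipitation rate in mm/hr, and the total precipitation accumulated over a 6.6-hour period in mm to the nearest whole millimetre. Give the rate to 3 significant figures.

Column moisture flux per unit crosswind length is F = V × PW.
Inflow: F_in = 14.6 × 18.1 = 264.26 mm·m/s
Outflow: F_out = 14.6 × 6.57 = 95.922 mm·m/s
Steady-state rate R = (F_in − F_out)/L = (264.26 − 95.922) / 330000 m = 5.101e-04 mm/s.
R = 5.101e-04 × 3600 = 1.84 mm/hr.
Over 6.6 h: total = 1.84 × 6.6 = 12.144 ≈ 12 mm.

R ≈ 1.84 mm/hr; total ≈ 12 mm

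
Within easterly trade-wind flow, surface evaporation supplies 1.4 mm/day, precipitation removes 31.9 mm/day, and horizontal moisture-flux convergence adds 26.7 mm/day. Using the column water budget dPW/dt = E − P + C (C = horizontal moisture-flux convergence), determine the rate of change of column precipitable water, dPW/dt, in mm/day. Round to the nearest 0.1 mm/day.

dPW/dt = E − P + C = 1.4 − 31.9 + (26.7) = -3.8 mm/day.

dPW/dt ≈ -3.8 mm/day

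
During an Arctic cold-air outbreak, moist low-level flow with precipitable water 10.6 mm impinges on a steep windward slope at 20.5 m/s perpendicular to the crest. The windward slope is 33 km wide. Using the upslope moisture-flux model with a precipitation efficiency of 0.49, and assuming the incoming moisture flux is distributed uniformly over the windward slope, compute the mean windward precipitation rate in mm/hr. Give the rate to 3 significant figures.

R ≈ 11.6 mm/hr

Incoming column moisture flux per unit ridge length: F = V × PW = 20.5 × 10.6 = 217.3 mm·m/s.
Spread over the 33 km slope with efficiency ε = 0.49: R = ε·F/W = 0.49 × 217.3 / 33000 m = 3.227e-03 mm/s.
R = 3.227e-03 × 3600 = 11.6 mm/hr.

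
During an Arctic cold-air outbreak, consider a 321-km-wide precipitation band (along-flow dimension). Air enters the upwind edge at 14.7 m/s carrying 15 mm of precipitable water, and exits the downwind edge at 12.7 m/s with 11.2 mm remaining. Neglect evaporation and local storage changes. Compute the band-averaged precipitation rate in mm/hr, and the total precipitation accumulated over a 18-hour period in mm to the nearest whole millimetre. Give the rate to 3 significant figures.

Column moisture flux per unit crosswind length is F = V × PW.
Inflow: F_in = 14.7 × 15 = 220.5 mm·m/s
Outflow: F_out = 12.7 × 11.2 = 142.24 mm·m/s
Steady-state rate R = (F_in − F_out)/L = (220.5 − 142.24) / 321000 m = 2.438e-04 mm/s.
R = 2.438e-04 × 3600 = 0.878 mm/hr.
Over 18 h: total = 0.878 × 18 = 15.804 ≈ 16 mm.

R ≈ 0.878 mm/hr; total ≈ 16 mm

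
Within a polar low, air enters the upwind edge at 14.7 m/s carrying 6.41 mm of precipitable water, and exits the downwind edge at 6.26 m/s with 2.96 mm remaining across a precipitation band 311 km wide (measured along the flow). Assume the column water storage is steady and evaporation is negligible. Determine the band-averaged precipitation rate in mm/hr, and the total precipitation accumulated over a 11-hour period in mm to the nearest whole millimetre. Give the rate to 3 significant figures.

R ≈ 0.876 mm/hr; total ≈ 10 mm

Column moisture flux per unit crosswind length is F = V × PW.
Inflow: F_in = 14.7 × 6.41 = 94.227 mm·m/s
Outflow: F_out = 6.26 × 2.96 = 18.5296 mm·m/s
Steady-state rate R = (F_in − F_out)/L = (94.227 − 18.5296) / 311000 m = 2.434e-04 mm/s.
R = 2.434e-04 × 3600 = 0.876 mm/hr.
Over 11 h: total = 0.876 × 11 = 9.636 ≈ 10 mm.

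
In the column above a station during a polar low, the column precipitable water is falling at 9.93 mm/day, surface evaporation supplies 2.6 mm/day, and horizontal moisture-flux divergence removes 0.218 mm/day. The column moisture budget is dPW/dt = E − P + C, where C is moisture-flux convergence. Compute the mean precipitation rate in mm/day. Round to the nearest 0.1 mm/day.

dPW/dt = -9.93 mm/day.
P = E + C − dPW/dt = 2.6 + (-0.218) − (-9.93) = 12.3 mm/day.

P ≈ 12.3 mm/day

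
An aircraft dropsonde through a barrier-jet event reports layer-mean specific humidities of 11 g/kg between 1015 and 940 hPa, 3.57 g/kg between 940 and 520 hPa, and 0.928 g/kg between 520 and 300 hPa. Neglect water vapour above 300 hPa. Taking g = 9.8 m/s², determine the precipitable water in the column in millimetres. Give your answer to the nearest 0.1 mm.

Precipitable water is the column-integrated vapour mass per unit area: PW = (1/g) Σ q̄ Δp, with q in kg/kg and Δp in Pa (1 kg/m² of water = 1 mm).
Layer 1015–940 hPa: Δp = 75 hPa = 7500 Pa, q̄ = 0.011 kg/kg → 0.011 × 7500 / 9.8 = 8.42 mm
Layer 940–520 hPa: Δp = 420 hPa = 42000 Pa, q̄ = 0.00357 kg/kg → 0.00357 × 42000 / 9.8 = 15.30 mm
Layer 520–300 hPa: Δp = 220 hPa = 22000 Pa, q̄ = 0.000928 kg/kg → 0.000928 × 22000 / 9.8 = 2.08 mm
PW = 8.42 + 15.30 + 2.08 = 25.80 ≈ 25.8 mm.

PW ≈ 25.8 mm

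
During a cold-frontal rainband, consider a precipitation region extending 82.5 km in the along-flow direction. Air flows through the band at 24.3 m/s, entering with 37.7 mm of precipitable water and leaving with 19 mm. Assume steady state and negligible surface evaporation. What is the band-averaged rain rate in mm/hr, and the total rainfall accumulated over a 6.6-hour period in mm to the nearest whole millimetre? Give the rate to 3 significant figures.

R ≈ 19.8 mm/hr; total ≈ 131 mm

Column moisture flux per unit crosswind length is F = V × PW.
Inflow: F_in = 24.3 × 37.7 = 916.11 mm·m/s
Outflow: F_out = 24.3 × 19 = 461.7 mm·m/s
Steady-state rate R = (F_in − F_out)/L = (916.11 − 461.7) / 82500 m = 5.508e-03 mm/s.
R = 5.508e-03 × 3600 = 19.8 mm/hr.
Over 6.6 h: total = 19.8 × 6.6 = 130.68 ≈ 131 mm.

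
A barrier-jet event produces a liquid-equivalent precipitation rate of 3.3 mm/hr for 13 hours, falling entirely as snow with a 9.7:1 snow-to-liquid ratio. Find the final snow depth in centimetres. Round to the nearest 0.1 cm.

Liquid-equivalent depth = 3.3 × 13 = 42.9 mm.
Snow depth = 42.9 mm × 9.7 = 416.13 mm = 41.6 cm.

snow depth ≈ 41.6 cm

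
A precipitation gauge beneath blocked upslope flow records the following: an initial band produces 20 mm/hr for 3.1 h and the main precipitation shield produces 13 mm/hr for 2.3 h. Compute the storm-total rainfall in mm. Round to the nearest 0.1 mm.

total ≈ 91.9 mm

Total = Σ Rᵢ Δtᵢ = 20 × 3.1 + 13 × 2.3
      = 62 + 29.9 = 91.9 mm.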